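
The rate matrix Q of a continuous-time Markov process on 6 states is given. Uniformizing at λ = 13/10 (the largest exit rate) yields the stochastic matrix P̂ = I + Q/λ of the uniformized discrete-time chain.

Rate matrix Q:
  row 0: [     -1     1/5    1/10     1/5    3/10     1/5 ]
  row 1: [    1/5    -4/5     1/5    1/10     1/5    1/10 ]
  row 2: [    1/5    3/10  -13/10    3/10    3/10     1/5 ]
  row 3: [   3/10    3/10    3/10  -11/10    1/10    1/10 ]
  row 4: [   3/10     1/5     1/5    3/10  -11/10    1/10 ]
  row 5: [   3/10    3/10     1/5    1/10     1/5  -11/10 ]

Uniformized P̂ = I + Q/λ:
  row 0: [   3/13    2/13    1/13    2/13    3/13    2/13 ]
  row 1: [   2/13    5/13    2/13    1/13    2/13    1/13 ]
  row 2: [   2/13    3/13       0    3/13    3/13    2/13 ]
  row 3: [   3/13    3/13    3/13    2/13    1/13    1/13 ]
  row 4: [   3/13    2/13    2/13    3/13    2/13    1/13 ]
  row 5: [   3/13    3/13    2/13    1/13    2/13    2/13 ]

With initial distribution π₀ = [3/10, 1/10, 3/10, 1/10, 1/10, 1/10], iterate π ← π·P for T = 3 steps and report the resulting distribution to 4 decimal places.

t=0: π = [0.3000, 0.1000, 0.3000, 0.1000, 0.1000, 0.1000]
t=1: π = [0.2000, 0.2154, 0.0923, 0.1692, 0.1923, 0.1308]
t=2: π = [0.2071, 0.2337, 0.1373, 0.1491, 0.1633, 0.1095]
t=3: π = [0.2022, 0.2382, 0.1283, 0.1506, 0.1689, 0.1118]

π = [0.2022, 0.2382, 0.1283, 0.1506, 0.1689, 0.1118]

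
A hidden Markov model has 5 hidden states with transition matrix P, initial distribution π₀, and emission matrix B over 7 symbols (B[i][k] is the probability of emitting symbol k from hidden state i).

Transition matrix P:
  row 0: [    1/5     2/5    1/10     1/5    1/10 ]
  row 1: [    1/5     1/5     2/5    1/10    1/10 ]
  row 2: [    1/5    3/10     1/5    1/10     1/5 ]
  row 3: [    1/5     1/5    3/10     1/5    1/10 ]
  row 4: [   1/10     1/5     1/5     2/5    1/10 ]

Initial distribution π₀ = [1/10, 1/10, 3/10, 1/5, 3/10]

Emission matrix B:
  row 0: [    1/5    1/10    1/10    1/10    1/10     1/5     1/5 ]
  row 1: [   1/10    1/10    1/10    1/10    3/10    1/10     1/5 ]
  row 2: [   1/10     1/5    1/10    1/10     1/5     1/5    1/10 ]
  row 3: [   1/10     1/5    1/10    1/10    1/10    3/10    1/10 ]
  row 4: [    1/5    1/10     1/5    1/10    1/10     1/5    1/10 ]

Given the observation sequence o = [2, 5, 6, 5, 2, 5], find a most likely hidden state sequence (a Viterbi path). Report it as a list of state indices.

t=0: δ = [1.000e-02, 1.000e-02, 3.000e-02, 2.000e-02, 6.000e-02]  (obs o_0=2)
t=1: δ = [1.200e-03, 1.200e-03, 2.400e-03, 7.200e-03, 1.200e-03]  ψ = [2, 4, 4, 4, 2]  (obs o_1=5)
t=2: δ = [2.880e-04, 2.880e-04, 2.160e-04, 1.440e-04, 7.200e-05]  ψ = [3, 3, 3, 3, 3]  (obs o_2=6)
t=3: δ = [1.152e-05, 1.152e-05, 2.304e-05, 1.728e-05, 8.640e-06]  ψ = [0, 0, 1, 0, 2]  (obs o_3=5)
t=4: δ = [4.608e-07, 6.912e-07, 5.184e-07, 3.456e-07, 9.216e-07]  ψ = [2, 2, 3, 3, 2]  (obs o_4=2)
t=5: δ = [2.765e-08, 1.843e-08, 5.530e-08, 1.106e-07, 2.074e-08]  ψ = [1, 0, 1, 4, 2]  (obs o_5=5)
backtrack: best end state = 3; path = [4, 3, 1, 2, 4, 3]

path = [4, 3, 1, 2, 4, 3]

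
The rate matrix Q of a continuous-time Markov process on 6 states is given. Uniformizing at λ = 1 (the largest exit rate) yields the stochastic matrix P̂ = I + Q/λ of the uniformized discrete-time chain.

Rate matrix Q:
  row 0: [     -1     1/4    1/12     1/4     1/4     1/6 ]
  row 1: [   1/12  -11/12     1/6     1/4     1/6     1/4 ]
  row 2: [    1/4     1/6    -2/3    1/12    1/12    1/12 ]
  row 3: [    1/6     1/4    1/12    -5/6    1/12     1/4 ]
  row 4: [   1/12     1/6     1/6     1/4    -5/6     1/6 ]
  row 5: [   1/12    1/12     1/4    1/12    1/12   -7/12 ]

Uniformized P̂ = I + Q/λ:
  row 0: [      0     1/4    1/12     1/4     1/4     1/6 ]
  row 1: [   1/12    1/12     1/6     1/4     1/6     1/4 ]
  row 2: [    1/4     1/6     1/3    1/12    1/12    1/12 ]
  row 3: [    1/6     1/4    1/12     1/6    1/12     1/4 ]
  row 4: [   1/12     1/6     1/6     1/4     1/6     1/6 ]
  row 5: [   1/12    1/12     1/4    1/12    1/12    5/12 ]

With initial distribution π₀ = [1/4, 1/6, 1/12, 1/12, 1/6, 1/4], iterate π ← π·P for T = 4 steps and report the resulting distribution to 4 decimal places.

t=0: π = [0.2500, 0.1667, 0.0833, 0.0833, 0.1667, 0.2500]
t=1: π = [0.0833, 0.1597, 0.1736, 0.1875, 0.1528, 0.2431]
t=2: π = [0.1209, 0.1557, 0.1933, 0.1649, 0.1233, 0.2419]
t=3: π = [0.1192, 0.1574, 0.1952, 0.1637, 0.1267, 0.2378]
t=4: π = [0.1196, 0.1573, 0.1954, 0.1642, 0.1269, 0.2366]

π = [0.1196, 0.1573, 0.1954, 0.1642, 0.1269, 0.2366]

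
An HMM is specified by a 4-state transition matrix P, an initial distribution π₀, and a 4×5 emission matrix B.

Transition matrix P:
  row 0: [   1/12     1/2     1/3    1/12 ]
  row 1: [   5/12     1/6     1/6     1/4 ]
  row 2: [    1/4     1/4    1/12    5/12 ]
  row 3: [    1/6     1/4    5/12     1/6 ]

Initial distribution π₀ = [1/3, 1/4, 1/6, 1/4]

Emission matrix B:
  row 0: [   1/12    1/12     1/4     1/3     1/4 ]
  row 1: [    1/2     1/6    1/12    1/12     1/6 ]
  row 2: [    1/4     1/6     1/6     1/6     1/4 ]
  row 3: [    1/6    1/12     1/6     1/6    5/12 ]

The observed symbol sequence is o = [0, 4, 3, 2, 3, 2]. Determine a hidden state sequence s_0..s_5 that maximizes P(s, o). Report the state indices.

path = [1, 3, 2, 3, 2, 3]

t=0: δ = [2.778e-02, 1.250e-01, 4.167e-02, 4.167e-02]  (obs o_0=0)
t=1: δ = [1.302e-02, 3.472e-03, 5.208e-03, 1.302e-02]  ψ = [1, 1, 1, 1]  (obs o_1=4)
t=2: δ = [7.234e-04, 5.425e-04, 9.042e-04, 3.617e-04]  ψ = [3, 0, 3, 2]  (obs o_2=3)
t=3: δ = [5.651e-05, 3.014e-05, 4.019e-05, 6.279e-05]  ψ = [1, 0, 0, 2]  (obs o_3=2)
t=4: δ = [4.186e-06, 2.355e-06, 4.361e-06, 2.791e-06]  ψ = [1, 0, 3, 2]  (obs o_4=3)
t=5: δ = [2.725e-07, 1.744e-07, 2.326e-07, 3.028e-07]  ψ = [2, 0, 0, 2]  (obs o_5=2)
backtrack: best end state = 3; path = [1, 3, 2, 3, 2, 3]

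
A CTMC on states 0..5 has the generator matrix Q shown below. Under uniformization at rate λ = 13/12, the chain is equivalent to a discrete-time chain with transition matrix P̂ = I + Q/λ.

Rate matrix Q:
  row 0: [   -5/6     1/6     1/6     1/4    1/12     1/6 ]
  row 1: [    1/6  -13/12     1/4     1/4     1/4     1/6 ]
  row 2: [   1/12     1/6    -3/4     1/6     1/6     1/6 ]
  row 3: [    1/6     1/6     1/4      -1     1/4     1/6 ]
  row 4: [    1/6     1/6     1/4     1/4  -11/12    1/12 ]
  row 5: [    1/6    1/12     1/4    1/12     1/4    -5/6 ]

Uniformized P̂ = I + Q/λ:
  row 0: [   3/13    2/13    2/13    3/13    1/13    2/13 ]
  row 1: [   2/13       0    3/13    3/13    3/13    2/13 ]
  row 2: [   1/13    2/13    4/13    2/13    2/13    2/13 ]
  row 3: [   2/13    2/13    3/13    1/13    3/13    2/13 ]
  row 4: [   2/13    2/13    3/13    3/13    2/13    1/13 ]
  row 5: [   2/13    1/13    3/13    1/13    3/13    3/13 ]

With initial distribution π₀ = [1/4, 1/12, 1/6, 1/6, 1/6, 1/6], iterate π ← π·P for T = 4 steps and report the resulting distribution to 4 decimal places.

t=0: π = [0.2500, 0.0833, 0.1667, 0.1667, 0.1667, 0.1667]
t=1: π = [0.1603, 0.1282, 0.2244, 0.1667, 0.1667, 0.1538]
t=2: π = [0.1489, 0.1223, 0.2357, 0.1642, 0.1760, 0.1529]
t=3: π = [0.1472, 0.1233, 0.2374, 0.1639, 0.1762, 0.1521]
t=4: π = [0.1469, 0.1232, 0.2377, 0.1639, 0.1763, 0.1520]

π = [0.1469, 0.1232, 0.2377, 0.1639, 0.1763, 0.1520]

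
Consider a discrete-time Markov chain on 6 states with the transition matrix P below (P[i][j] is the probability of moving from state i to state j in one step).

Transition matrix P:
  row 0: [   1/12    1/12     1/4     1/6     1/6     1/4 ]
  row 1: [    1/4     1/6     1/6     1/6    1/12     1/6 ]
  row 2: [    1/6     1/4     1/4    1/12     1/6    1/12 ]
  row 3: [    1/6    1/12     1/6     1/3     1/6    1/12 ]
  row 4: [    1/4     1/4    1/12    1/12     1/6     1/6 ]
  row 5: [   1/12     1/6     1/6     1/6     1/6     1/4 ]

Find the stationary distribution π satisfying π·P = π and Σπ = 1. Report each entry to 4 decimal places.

Balance equations π_j = Σ_i π_i·P[i][j]:
  π_0 = 1/12·π_0 + 1/4·π_1 + 1/6·π_2 + 1/6·π_3 + 1/4·π_4 + 1/12·π_5
  π_1 = 1/12·π_0 + 1/6·π_1 + 1/4·π_2 + 1/12·π_3 + 1/4·π_4 + 1/6·π_5
  π_2 = 1/4·π_0 + 1/6·π_1 + 1/4·π_2 + 1/6·π_3 + 1/12·π_4 + 1/6·π_5
  π_3 = 1/6·π_0 + 1/6·π_1 + 1/12·π_2 + 1/3·π_3 + 1/12·π_4 + 1/6·π_5
  π_4 = 1/6·π_0 + 1/12·π_1 + 1/6·π_2 + 1/6·π_3 + 1/6·π_4 + 1/6·π_5
  normalize: π_0 + π_1 + π_2 + π_3 + π_4 + π_5 = 1
Solving the linear system gives exactly π = [31870/192291, 10702/64097, 3199/17481, 32002/192291, 9791/64097, 31751/192291].

π = [0.1657, 0.1670, 0.1830, 0.1664, 0.1528, 0.1651]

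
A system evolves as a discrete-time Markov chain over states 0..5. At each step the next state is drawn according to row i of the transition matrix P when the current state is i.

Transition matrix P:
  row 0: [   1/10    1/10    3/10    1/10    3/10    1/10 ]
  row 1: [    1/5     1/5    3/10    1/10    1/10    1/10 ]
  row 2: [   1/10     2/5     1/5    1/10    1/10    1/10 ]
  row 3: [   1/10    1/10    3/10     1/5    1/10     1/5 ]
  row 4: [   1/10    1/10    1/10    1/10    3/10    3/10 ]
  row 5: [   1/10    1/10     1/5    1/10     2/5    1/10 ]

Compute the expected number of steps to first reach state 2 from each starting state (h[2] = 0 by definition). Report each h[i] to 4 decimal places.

First-step conditioning: h[2] = 0; for i ≠ 2, h[i] = 1 + Σ_k P[i][k]·h[k].
  h[0] = 1 + 1/10·h[0] + 1/10·h[1] + 1/10·h[3] + 3/10·h[4] + 1/10·h[5]
  h[1] = 1 + 1/5·h[0] + 1/5·h[1] + 1/10·h[3] + 1/10·h[4] + 1/10·h[5]
  h[3] = 1 + 1/10·h[0] + 1/10·h[1] + 1/5·h[3] + 1/10·h[4] + 1/5·h[5]
  h[4] = 1 + 1/10·h[0] + 1/10·h[1] + 1/10·h[3] + 3/10·h[4] + 3/10·h[5]
  h[5] = 1 + 1/10·h[0] + 1/10·h[1] + 1/10·h[3] + 2/5·h[4] + 1/10·h[5]
Solving the 5×5 linear system over states ≠ 2 gives exactly h = [441/101, 419/101, 0, 425/101, 540/101, 495/101] (h[2] = 0 is the target).

h = [4.3663, 4.1485, 0.0000, 4.2079, 5.3465, 4.9010]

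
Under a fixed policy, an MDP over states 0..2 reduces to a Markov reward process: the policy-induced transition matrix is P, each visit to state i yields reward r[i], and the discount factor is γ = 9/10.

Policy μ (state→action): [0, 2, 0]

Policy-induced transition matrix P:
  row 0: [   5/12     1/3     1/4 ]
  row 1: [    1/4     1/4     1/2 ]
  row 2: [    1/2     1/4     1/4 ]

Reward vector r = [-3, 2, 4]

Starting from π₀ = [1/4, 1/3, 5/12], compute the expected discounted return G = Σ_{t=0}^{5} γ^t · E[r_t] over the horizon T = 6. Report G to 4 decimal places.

t=0: π = [0.2500, 0.3333, 0.4167], E[r] = 1.5833, γ^t·E[r] = 1.583333, running G = 1.583333
t=1: π = [0.3958, 0.2708, 0.3333], E[r] = 0.6875, γ^t·E[r] = 0.618750, running G = 2.202083
t=2: π = [0.3993, 0.2830, 0.3177], E[r] = 0.6389, γ^t·E[r] = 0.517500, running G = 2.719583
t=3: π = [0.3960, 0.2833, 0.3207], E[r] = 0.6616, γ^t·E[r] = 0.482309, running G = 3.201892
t=4: π = [0.3962, 0.2830, 0.3208], E[r] = 0.6607, γ^t·E[r] = 0.433500, running G = 3.635392
t=5: π = [0.3962, 0.2830, 0.3207], E[r] = 0.6603, γ^t·E[r] = 0.389914, running G = 4.025306

G = 4.0253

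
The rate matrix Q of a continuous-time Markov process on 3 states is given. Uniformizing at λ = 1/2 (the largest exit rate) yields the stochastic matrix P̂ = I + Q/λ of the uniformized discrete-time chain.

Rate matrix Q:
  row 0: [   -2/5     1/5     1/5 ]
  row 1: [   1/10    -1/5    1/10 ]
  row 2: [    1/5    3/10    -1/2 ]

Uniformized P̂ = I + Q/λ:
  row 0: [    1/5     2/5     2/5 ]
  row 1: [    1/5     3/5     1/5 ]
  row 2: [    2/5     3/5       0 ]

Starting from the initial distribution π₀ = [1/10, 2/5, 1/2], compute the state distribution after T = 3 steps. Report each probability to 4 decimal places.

π = [0.2472, 0.5552, 0.1976]

t=0: π = [0.1000, 0.4000, 0.5000]
t=1: π = [0.3000, 0.5800, 0.1200]
t=2: π = [0.2240, 0.5400, 0.2360]
t=3: π = [0.2472, 0.5552, 0.1976]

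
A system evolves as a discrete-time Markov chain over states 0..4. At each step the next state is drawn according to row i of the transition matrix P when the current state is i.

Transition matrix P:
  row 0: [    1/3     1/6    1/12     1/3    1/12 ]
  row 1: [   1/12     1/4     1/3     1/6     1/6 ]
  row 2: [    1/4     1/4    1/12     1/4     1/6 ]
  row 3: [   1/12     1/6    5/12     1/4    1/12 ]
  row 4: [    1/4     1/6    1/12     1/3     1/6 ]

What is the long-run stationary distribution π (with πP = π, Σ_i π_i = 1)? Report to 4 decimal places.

Balance equations π_j = Σ_i π_i·P[i][j]:
  π_0 = 1/3·π_0 + 1/12·π_1 + 1/4·π_2 + 1/12·π_3 + 1/4·π_4
  π_1 = 1/6·π_0 + 1/4·π_1 + 1/4·π_2 + 1/6·π_3 + 1/6·π_4
  π_2 = 1/12·π_0 + 1/3·π_1 + 1/12·π_2 + 5/12·π_3 + 1/12·π_4
  π_3 = 1/3·π_0 + 1/6·π_1 + 1/4·π_2 + 1/4·π_3 + 1/3·π_4
  normalize: π_0 + π_1 + π_2 + π_3 + π_4 = 1
Solving the linear system gives exactly π = [27/143, 349/1729, 381/1729, 449/1729, 2459/19019].

π = [0.1888, 0.2019, 0.2204, 0.2597, 0.1293]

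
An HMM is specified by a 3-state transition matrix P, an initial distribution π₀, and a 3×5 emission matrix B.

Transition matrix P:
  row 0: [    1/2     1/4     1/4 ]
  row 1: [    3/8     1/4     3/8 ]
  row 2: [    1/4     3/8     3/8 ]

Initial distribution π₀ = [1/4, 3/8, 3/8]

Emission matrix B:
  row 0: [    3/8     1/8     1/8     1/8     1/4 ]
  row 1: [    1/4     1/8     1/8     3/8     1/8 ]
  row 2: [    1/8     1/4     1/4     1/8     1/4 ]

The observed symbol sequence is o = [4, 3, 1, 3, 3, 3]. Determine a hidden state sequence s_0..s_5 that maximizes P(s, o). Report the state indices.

path = [2, 1, 2, 1, 1, 1]

t=0: δ = [6.250e-02, 4.688e-02, 9.375e-02]  (obs o_0=4)
t=1: δ = [3.906e-03, 1.318e-02, 4.395e-03]  ψ = [0, 2, 2]  (obs o_1=3)
t=2: δ = [6.180e-04, 4.120e-04, 1.236e-03]  ψ = [1, 1, 1]  (obs o_2=1)
t=3: δ = [3.862e-05, 1.738e-04, 5.794e-05]  ψ = [0, 2, 2]  (obs o_3=3)
t=4: δ = [8.147e-06, 1.629e-05, 8.147e-06]  ψ = [1, 1, 1]  (obs o_4=3)
t=5: δ = [7.638e-07, 1.528e-06, 7.638e-07]  ψ = [1, 1, 1]  (obs o_5=3)
backtrack: best end state = 1; path = [2, 1, 2, 1, 1, 1]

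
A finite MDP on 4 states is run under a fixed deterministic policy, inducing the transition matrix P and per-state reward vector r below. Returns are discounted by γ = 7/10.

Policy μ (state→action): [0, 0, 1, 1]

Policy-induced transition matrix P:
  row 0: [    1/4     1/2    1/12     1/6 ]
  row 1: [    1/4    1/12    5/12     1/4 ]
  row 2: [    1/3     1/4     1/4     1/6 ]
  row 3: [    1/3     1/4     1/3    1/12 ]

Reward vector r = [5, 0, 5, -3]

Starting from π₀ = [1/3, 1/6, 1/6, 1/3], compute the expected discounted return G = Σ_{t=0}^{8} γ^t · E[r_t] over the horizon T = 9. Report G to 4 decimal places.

G = 6.3980

t=0: π = [0.3333, 0.1667, 0.1667, 0.3333], E[r] = 1.5000, γ^t·E[r] = 1.500000, running G = 1.500000
t=1: π = [0.2917, 0.3056, 0.2500, 0.1528], E[r] = 2.2500, γ^t·E[r] = 1.575000, running G = 3.075000
t=2: π = [0.2836, 0.2720, 0.2650, 0.1794], E[r] = 2.2049, γ^t·E[r] = 1.080382, running G = 4.155382
t=3: π = [0.2870, 0.2756, 0.2630, 0.1744], E[r] = 2.2271, γ^t·E[r] = 0.763909, running G = 4.919291
t=4: π = [0.2865, 0.2758, 0.2626, 0.1751], E[r] = 2.2201, γ^t·E[r] = 0.533035, running G = 5.452326
t=5: π = [0.2865, 0.2756, 0.2628, 0.1751], E[r] = 2.2213, γ^t·E[r] = 0.373335, running G = 5.825661
t=6: π = [0.2865, 0.2757, 0.2628, 0.1750], E[r] = 2.2212, γ^t·E[r] = 0.261324, running G = 6.086985
t=7: π = [0.2865, 0.2757, 0.2628, 0.1751], E[r] = 2.2212, γ^t·E[r] = 0.182925, running G = 6.269911
t=8: π = [0.2865, 0.2757, 0.2628, 0.1751], E[r] = 2.2212, γ^t·E[r] = 0.128048, running G = 6.397959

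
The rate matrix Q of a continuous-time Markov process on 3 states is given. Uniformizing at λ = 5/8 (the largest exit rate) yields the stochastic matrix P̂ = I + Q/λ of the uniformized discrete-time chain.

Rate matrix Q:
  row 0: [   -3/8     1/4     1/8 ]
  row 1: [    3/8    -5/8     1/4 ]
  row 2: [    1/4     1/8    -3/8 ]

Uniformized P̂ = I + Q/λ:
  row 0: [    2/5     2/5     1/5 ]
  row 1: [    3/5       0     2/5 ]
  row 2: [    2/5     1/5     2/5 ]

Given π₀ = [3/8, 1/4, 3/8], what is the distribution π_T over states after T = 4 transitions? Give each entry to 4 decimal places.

t=0: π = [0.3750, 0.2500, 0.3750]
t=1: π = [0.4500, 0.2250, 0.3250]
t=2: π = [0.4450, 0.2450, 0.3100]
t=3: π = [0.4490, 0.2400, 0.3110]
t=4: π = [0.4480, 0.2418, 0.3102]

π = [0.4480, 0.2418, 0.3102]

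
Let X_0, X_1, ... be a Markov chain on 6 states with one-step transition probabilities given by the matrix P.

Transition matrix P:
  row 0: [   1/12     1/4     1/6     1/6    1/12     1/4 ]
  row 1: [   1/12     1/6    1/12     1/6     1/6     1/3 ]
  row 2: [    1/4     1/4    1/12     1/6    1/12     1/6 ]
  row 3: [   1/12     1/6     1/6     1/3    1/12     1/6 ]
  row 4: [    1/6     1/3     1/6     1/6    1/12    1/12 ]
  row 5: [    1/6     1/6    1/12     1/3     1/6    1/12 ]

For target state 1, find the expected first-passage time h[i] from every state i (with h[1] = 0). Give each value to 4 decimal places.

First-step conditioning: h[1] = 0; for i ≠ 1, h[i] = 1 + Σ_k P[i][k]·h[k].
  h[0] = 1 + 1/12·h[0] + 1/6·h[2] + 1/6·h[3] + 1/12·h[4] + 1/4·h[5]
  h[2] = 1 + 1/4·h[0] + 1/12·h[2] + 1/6·h[3] + 1/12·h[4] + 1/6·h[5]
  h[3] = 1 + 1/12·h[0] + 1/6·h[2] + 1/3·h[3] + 1/12·h[4] + 1/6·h[5]
  h[4] = 1 + 1/6·h[0] + 1/6·h[2] + 1/6·h[3] + 1/12·h[4] + 1/12·h[5]
  h[5] = 1 + 1/6·h[0] + 1/12·h[2] + 1/3·h[3] + 1/6·h[4] + 1/12·h[5]
Solving the 5×5 linear system over states ≠ 1 gives exactly h = [66876/14989, 0, 66474/14989, 73041/14989, 60432/14989, 72102/14989] (h[1] = 0 is the target).

h = [4.4617, 0.0000, 4.4349, 4.8730, 4.0318, 4.8103]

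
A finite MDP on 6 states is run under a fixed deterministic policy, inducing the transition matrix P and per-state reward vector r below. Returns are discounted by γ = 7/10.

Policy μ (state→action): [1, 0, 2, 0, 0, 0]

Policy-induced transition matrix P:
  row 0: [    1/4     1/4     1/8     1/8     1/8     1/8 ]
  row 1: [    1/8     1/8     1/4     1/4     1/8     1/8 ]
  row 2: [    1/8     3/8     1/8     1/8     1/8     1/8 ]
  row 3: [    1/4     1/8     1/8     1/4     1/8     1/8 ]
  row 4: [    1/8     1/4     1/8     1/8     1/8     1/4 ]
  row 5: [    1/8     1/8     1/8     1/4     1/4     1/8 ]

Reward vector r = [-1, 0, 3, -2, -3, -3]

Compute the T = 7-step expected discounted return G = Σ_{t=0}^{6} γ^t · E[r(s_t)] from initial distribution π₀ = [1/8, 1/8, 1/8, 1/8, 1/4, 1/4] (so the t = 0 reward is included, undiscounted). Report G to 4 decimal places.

t=0: π = [0.1250, 0.1250, 0.1250, 0.1250, 0.2500, 0.2500], E[r] = -1.5000, γ^t·E[r] = -1.500000, running G = -1.500000
t=1: π = [0.1563, 0.2031, 0.1406, 0.1875, 0.1563, 0.1563], E[r] = -1.0469, γ^t·E[r] = -0.732813, running G = -2.232813
t=2: π = [0.1680, 0.1992, 0.1504, 0.1934, 0.1445, 0.1445], E[r] = -0.9707, γ^t·E[r] = -0.475645, running G = -2.708457
t=3: π = [0.1702, 0.2017, 0.1499, 0.1921, 0.1431, 0.1431], E[r] = -0.9631, γ^t·E[r] = -0.330355, running G = -3.038812
t=4: π = [0.1703, 0.2016, 0.1502, 0.1921, 0.1429, 0.1429], E[r] = -0.9612, γ^t·E[r] = -0.230780, running G = -3.269592
t=5: π = [0.1703, 0.2017, 0.1502, 0.1921, 0.1429, 0.1429], E[r] = -0.9610, γ^t·E[r] = -0.161516, running G = -3.431108
t=6: π = [0.1703, 0.2017, 0.1502, 0.1921, 0.1429, 0.1429], E[r] = -0.9610, γ^t·E[r] = -0.113057, running G = -3.544165

G = -3.5442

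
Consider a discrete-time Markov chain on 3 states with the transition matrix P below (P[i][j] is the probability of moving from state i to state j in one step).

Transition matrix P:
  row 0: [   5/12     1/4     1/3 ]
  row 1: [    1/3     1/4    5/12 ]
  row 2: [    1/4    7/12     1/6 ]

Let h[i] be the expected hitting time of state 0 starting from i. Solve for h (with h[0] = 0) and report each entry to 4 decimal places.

h = [0.0000, 3.2727, 3.4909]

First-step conditioning: h[0] = 0; for i ≠ 0, h[i] = 1 + Σ_k P[i][k]·h[k].
  h[1] = 1 + 1/4·h[1] + 5/12·h[2]
  h[2] = 1 + 7/12·h[1] + 1/6·h[2]
Solving the 2×2 linear system over states ≠ 0 gives exactly h = [0, 36/11, 192/55] (h[0] = 0 is the target).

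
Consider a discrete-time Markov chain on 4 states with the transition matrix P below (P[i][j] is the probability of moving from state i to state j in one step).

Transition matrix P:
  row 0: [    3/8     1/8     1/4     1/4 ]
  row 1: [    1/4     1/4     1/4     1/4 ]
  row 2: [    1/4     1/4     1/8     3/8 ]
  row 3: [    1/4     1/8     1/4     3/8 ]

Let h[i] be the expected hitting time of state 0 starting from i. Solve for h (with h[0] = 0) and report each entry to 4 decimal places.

First-step conditioning: h[0] = 0; for i ≠ 0, h[i] = 1 + Σ_k P[i][k]·h[k].
  h[1] = 1 + 1/4·h[1] + 1/4·h[2] + 1/4·h[3]
  h[2] = 1 + 1/4·h[1] + 1/8·h[2] + 3/8·h[3]
  h[3] = 1 + 1/8·h[1] + 1/4·h[2] + 3/8·h[3]
Solving the 3×3 linear system over states ≠ 0 gives exactly h = [0, 4, 4, 4] (h[0] = 0 is the target).

h = [0.0000, 4.0000, 4.0000, 4.0000]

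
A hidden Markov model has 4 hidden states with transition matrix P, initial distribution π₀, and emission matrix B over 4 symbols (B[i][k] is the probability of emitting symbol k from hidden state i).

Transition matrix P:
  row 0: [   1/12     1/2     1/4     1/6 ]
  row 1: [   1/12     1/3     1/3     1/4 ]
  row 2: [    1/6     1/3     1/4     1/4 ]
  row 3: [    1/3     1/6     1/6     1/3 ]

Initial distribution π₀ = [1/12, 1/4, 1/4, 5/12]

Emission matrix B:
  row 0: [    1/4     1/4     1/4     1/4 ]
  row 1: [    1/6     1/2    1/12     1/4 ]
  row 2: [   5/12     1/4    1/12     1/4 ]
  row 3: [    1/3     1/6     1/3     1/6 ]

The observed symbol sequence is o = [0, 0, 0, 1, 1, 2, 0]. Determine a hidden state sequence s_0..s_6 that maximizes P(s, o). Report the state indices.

t=0: δ = [2.083e-02, 4.167e-02, 1.042e-01, 1.389e-01]  (obs o_0=0)
t=1: δ = [1.157e-02, 5.787e-03, 1.085e-02, 1.543e-02]  ψ = [3, 2, 2, 3]  (obs o_1=0)
t=2: δ = [1.286e-03, 9.645e-04, 1.206e-03, 1.715e-03]  ψ = [3, 0, 0, 3]  (obs o_2=0)
t=3: δ = [1.429e-04, 3.215e-04, 8.038e-05, 9.526e-05]  ψ = [3, 0, 0, 3]  (obs o_3=1)
t=4: δ = [7.938e-06, 5.358e-05, 2.679e-05, 1.340e-05]  ψ = [3, 1, 1, 1]  (obs o_4=1)
t=5: δ = [1.116e-06, 1.488e-06, 1.488e-06, 4.465e-06]  ψ = [1, 1, 1, 1]  (obs o_5=2)
t=6: δ = [3.721e-07, 1.240e-07, 3.101e-07, 4.961e-07]  ψ = [3, 3, 3, 3]  (obs o_6=0)
backtrack: best end state = 3; path = [3, 3, 0, 1, 1, 3, 3]

path = [3, 3, 0, 1, 1, 3, 3]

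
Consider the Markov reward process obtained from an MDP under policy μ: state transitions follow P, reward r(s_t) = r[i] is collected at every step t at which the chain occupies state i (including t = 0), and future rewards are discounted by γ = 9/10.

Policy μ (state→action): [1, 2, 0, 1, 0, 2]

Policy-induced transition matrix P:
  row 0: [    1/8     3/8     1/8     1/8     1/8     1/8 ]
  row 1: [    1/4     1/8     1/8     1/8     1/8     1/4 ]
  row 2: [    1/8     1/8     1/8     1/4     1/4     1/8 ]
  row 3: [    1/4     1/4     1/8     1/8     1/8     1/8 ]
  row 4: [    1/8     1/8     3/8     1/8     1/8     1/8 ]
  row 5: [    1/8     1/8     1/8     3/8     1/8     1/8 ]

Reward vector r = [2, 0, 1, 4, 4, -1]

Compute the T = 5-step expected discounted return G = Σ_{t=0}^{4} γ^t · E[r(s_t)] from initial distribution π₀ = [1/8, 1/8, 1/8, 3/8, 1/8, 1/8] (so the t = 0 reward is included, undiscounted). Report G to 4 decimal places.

G = 7.3708

t=0: π = [0.1250, 0.1250, 0.1250, 0.3750, 0.1250, 0.1250], E[r] = 2.2500, γ^t·E[r] = 2.250000, running G = 2.250000
t=1: π = [0.1875, 0.2031, 0.1563, 0.1719, 0.1406, 0.1406], E[r] = 1.6406, γ^t·E[r] = 1.476563, running G = 3.726563
t=2: π = [0.1719, 0.1934, 0.1602, 0.1797, 0.1445, 0.1504], E[r] = 1.6504, γ^t·E[r] = 1.336816, running G = 5.063379
t=3: π = [0.1716, 0.1904, 0.1611, 0.1826, 0.1450, 0.1492], E[r] = 1.6658, γ^t·E[r] = 1.214347, running G = 6.277726
t=4: π = [0.1716, 0.1907, 0.1613, 0.1824, 0.1451, 0.1488], E[r] = 1.6660, γ^t·E[r] = 1.093073, running G = 7.370799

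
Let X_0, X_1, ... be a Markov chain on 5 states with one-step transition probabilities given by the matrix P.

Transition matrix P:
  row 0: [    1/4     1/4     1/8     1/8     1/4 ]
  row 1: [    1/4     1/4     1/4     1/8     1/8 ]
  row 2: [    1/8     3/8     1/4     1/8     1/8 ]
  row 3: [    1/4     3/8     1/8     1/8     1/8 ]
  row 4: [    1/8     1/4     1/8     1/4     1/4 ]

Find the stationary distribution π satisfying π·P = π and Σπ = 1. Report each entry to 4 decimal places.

π = [0.2054, 0.2914, 0.1845, 0.1465, 0.1722]

Balance equations π_j = Σ_i π_i·P[i][j]:
  π_0 = 1/4·π_0 + 1/4·π_1 + 1/8·π_2 + 1/4·π_3 + 1/8·π_4
  π_1 = 1/4·π_0 + 1/4·π_1 + 3/8·π_2 + 3/8·π_3 + 1/4·π_4
  π_2 = 1/8·π_0 + 1/4·π_1 + 1/4·π_2 + 1/8·π_3 + 1/8·π_4
  π_3 = 1/8·π_0 + 1/8·π_1 + 1/8·π_2 + 1/8·π_3 + 1/4·π_4
  normalize: π_0 + π_1 + π_2 + π_3 + π_4 = 1
Solving the linear system gives exactly π = [736/3583, 1044/3583, 661/3583, 525/3583, 617/3583].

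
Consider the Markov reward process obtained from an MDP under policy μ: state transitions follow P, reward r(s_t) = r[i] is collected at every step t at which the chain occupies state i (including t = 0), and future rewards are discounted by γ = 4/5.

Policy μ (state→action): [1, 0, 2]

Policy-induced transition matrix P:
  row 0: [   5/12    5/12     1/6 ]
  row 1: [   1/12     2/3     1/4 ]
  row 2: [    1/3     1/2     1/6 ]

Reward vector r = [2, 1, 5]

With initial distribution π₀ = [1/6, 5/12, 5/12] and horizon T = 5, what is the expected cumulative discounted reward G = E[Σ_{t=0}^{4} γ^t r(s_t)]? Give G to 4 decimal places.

t=0: π = [0.1667, 0.4167, 0.4167], E[r] = 2.8333, γ^t·E[r] = 2.833333, running G = 2.833333
t=1: π = [0.2431, 0.5556, 0.2014], E[r] = 2.0486, γ^t·E[r] = 1.638889, running G = 4.472222
t=2: π = [0.2147, 0.5723, 0.2130], E[r] = 2.0666, γ^t·E[r] = 1.322593, running G = 5.794815
t=3: π = [0.2081, 0.5775, 0.2144], E[r] = 2.0656, γ^t·E[r] = 1.057580, running G = 6.852395
t=4: π = [0.2063, 0.5789, 0.2148], E[r] = 2.0655, γ^t·E[r] = 0.846016, running G = 7.698412

G = 7.6984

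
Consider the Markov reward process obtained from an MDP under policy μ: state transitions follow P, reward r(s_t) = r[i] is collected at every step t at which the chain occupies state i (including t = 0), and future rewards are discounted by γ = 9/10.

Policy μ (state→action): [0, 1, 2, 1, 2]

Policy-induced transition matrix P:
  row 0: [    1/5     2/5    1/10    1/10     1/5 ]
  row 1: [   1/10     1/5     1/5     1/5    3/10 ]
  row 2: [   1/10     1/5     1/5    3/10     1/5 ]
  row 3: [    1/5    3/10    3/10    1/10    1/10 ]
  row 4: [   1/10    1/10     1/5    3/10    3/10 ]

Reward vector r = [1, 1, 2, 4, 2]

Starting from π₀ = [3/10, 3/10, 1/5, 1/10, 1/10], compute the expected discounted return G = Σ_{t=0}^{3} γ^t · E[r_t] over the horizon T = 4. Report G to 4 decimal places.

G = 6.5517

t=0: π = [0.3000, 0.3000, 0.2000, 0.1000, 0.1000], E[r] = 1.6000, γ^t·E[r] = 1.600000, running G = 1.600000
t=1: π = [0.1400, 0.2600, 0.1800, 0.1900, 0.2300], E[r] = 1.9800, γ^t·E[r] = 1.782000, running G = 3.382000
t=2: π = [0.1330, 0.2240, 0.2050, 0.2080, 0.2300], E[r] = 2.0590, γ^t·E[r] = 1.667790, running G = 5.049790
t=3: π = [0.1341, 0.2244, 0.2075, 0.2094, 0.2246], E[r] = 2.0603, γ^t·E[r] = 1.501959, running G = 6.551749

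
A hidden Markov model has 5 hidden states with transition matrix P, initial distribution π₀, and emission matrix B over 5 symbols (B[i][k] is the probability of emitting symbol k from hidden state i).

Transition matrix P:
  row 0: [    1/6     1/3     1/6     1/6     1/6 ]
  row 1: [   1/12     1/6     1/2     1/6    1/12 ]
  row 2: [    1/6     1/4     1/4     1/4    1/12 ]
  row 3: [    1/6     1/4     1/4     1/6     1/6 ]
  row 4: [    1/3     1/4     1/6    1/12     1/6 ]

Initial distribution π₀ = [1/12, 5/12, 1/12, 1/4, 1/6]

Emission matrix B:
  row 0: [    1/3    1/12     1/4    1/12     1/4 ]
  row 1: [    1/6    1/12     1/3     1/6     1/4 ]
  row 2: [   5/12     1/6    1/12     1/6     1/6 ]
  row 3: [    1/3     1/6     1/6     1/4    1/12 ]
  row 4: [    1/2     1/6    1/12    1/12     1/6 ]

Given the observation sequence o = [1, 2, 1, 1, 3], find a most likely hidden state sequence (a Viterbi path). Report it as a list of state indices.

path = [3, 1, 2, 2, 3]

t=0: δ = [6.944e-03, 3.472e-02, 1.389e-02, 4.167e-02, 2.778e-02]  (obs o_0=1)
t=1: δ = [2.315e-03, 3.472e-03, 1.447e-03, 1.157e-03, 5.787e-04]  ψ = [4, 3, 1, 3, 3]  (obs o_1=2)
t=2: δ = [3.215e-05, 6.430e-05, 2.894e-04, 9.645e-05, 6.430e-05]  ψ = [0, 0, 1, 1, 0]  (obs o_2=1)
t=3: δ = [4.019e-06, 6.028e-06, 1.206e-05, 1.206e-05, 4.019e-06]  ψ = [2, 2, 2, 2, 2]  (obs o_3=1)
t=4: δ = [1.674e-07, 5.023e-07, 5.023e-07, 7.535e-07, 1.674e-07]  ψ = [2, 2, 1, 2, 3]  (obs o_4=3)
backtrack: best end state = 3; path = [3, 1, 2, 2, 3]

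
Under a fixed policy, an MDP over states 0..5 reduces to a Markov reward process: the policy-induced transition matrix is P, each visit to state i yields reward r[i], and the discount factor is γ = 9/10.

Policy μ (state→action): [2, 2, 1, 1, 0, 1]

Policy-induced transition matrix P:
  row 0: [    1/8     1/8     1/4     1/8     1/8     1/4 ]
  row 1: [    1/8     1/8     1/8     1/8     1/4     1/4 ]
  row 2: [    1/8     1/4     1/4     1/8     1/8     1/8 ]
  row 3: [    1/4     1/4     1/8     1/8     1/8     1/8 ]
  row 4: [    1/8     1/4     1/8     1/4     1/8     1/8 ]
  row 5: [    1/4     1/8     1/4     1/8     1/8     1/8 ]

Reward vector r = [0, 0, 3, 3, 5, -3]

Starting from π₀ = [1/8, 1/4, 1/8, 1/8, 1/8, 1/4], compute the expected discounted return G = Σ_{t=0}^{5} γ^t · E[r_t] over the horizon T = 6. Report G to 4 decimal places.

t=0: π = [0.1250, 0.2500, 0.1250, 0.1250, 0.1250, 0.2500], E[r] = 0.6250, γ^t·E[r] = 0.625000, running G = 0.625000
t=1: π = [0.1719, 0.1719, 0.1875, 0.1406, 0.1563, 0.1719], E[r] = 1.2500, γ^t·E[r] = 1.125000, running G = 1.750000
t=2: π = [0.1641, 0.1855, 0.1914, 0.1445, 0.1465, 0.1680], E[r] = 1.2363, γ^t·E[r] = 1.001426, running G = 2.751426
t=3: π = [0.1641, 0.1853, 0.1904, 0.1433, 0.1482, 0.1687], E[r] = 1.2361, γ^t·E[r] = 0.901105, running G = 3.652531
t=4: π = [0.1640, 0.1852, 0.1904, 0.1435, 0.1482, 0.1687], E[r] = 1.2366, γ^t·E[r] = 0.811315, running G = 4.463846
t=5: π = [0.1640, 0.1853, 0.1904, 0.1435, 0.1482, 0.1687], E[r] = 1.2365, γ^t·E[r] = 0.730154, running G = 5.194000

G = 5.1940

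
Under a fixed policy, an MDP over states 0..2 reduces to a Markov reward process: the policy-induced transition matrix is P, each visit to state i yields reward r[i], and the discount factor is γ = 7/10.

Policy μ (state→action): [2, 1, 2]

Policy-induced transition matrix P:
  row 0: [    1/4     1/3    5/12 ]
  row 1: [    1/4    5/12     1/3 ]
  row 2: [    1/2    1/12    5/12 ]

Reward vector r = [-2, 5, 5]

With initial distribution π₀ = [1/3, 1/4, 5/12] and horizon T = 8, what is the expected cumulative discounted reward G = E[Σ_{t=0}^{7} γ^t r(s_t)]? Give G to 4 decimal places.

G = 8.1172

t=0: π = [0.3333, 0.2500, 0.4167], E[r] = 2.6667, γ^t·E[r] = 2.666667, running G = 2.666667
t=1: π = [0.3542, 0.2500, 0.3958], E[r] = 2.5208, γ^t·E[r] = 1.764583, running G = 4.431250
t=2: π = [0.3490, 0.2552, 0.3958], E[r] = 2.5573, γ^t·E[r] = 1.253073, running G = 5.684323
t=3: π = [0.3490, 0.2556, 0.3954], E[r] = 2.5573, γ^t·E[r] = 0.877151, running G = 6.561474
t=4: π = [0.3488, 0.2558, 0.3954], E[r] = 2.5581, γ^t·E[r] = 0.614188, running G = 7.175662
t=5: π = [0.3488, 0.2558, 0.3954], E[r] = 2.5581, γ^t·E[r] = 0.429942, running G = 7.605604
t=6: π = [0.3488, 0.2558, 0.3953], E[r] = 2.5581, γ^t·E[r] = 0.300962, running G = 7.906566
t=7: π = [0.3488, 0.2558, 0.3953], E[r] = 2.5581, γ^t·E[r] = 0.210674, running G = 8.117240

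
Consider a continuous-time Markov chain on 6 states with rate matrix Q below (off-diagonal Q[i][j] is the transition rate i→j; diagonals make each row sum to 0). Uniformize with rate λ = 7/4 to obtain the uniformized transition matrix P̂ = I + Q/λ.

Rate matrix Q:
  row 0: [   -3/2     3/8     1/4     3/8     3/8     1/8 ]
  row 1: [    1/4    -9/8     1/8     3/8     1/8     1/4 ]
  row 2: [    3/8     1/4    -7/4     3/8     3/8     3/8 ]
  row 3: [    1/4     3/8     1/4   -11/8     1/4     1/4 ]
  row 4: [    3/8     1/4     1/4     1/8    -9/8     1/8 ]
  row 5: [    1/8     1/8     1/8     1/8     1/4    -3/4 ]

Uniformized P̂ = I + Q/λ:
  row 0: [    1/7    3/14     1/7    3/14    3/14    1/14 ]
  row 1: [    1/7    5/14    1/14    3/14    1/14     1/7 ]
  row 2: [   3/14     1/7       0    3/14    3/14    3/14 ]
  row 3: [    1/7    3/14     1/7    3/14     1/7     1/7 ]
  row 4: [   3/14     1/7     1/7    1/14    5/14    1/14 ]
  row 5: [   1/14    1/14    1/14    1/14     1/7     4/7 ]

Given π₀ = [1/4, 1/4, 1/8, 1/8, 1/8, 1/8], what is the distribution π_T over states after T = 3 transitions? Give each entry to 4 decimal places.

π = [0.1487, 0.1935, 0.0997, 0.1591, 0.1859, 0.2131]

t=0: π = [0.2500, 0.2500, 0.1250, 0.1250, 0.1250, 0.1250]
t=1: π = [0.1518, 0.2143, 0.0982, 0.1786, 0.1786, 0.1786]
t=2: π = [0.1499, 0.1996, 0.1008, 0.1633, 0.1837, 0.2028]
t=3: π = [0.1487, 0.1935, 0.0997, 0.1591, 0.1859, 0.2131]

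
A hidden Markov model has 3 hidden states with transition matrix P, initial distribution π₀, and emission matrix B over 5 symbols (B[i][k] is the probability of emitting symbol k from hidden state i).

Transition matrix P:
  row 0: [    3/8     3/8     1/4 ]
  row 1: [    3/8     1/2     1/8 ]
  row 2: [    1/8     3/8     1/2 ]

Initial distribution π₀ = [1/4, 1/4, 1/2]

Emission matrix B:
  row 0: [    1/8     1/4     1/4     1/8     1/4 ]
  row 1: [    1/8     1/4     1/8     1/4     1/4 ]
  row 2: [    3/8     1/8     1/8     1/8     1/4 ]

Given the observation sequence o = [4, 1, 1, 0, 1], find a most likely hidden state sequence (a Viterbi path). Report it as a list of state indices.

t=0: δ = [6.250e-02, 6.250e-02, 1.250e-01]  (obs o_0=4)
t=1: δ = [5.859e-03, 1.172e-02, 7.812e-03]  ψ = [0, 2, 2]  (obs o_1=1)
t=2: δ = [1.099e-03, 1.465e-03, 4.883e-04]  ψ = [1, 1, 2]  (obs o_2=1)
t=3: δ = [6.866e-05, 9.155e-05, 1.030e-04]  ψ = [1, 1, 0]  (obs o_3=0)
t=4: δ = [8.583e-06, 1.144e-05, 6.437e-06]  ψ = [1, 1, 2]  (obs o_4=1)
backtrack: best end state = 1; path = [2, 1, 1, 1, 1]

path = [2, 1, 1, 1, 1]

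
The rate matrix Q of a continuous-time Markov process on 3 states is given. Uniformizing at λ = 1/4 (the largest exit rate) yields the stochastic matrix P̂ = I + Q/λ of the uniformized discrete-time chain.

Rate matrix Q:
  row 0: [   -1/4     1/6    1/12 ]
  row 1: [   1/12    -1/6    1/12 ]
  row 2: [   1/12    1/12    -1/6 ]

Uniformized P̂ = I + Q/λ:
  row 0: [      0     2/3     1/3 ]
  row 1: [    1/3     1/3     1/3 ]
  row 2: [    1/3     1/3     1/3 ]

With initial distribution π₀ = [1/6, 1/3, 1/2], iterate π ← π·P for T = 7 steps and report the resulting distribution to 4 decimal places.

t=0: π = [0.1667, 0.3333, 0.5000]
t=1: π = [0.2778, 0.3889, 0.3333]
t=2: π = [0.2407, 0.4259, 0.3333]
t=3: π = [0.2531, 0.4136, 0.3333]
t=4: π = [0.2490, 0.4177, 0.3333]
t=5: π = [0.2503, 0.4163, 0.3333]
t=6: π = [0.2499, 0.4168, 0.3333]
t=7: π = [0.2500, 0.4166, 0.3333]

π = [0.2500, 0.4166, 0.3333]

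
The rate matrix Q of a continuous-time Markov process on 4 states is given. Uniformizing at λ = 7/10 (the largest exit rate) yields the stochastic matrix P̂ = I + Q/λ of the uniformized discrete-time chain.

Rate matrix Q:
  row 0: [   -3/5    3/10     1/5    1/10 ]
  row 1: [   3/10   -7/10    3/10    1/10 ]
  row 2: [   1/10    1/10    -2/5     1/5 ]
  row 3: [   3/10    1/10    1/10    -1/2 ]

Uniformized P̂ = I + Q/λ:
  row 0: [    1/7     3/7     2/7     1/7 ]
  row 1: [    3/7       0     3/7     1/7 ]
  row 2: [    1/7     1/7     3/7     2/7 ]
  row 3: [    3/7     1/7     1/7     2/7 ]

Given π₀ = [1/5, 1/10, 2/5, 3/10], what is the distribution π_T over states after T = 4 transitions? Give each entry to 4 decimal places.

t=0: π = [0.2000, 0.1000, 0.4000, 0.3000]
t=1: π = [0.2571, 0.1857, 0.3143, 0.2429]
t=2: π = [0.2653, 0.1898, 0.3224, 0.2224]
t=3: π = [0.2606, 0.1915, 0.3271, 0.2207]
t=4: π = [0.2606, 0.1900, 0.3283, 0.2211]

π = [0.2606, 0.1900, 0.3283, 0.2211]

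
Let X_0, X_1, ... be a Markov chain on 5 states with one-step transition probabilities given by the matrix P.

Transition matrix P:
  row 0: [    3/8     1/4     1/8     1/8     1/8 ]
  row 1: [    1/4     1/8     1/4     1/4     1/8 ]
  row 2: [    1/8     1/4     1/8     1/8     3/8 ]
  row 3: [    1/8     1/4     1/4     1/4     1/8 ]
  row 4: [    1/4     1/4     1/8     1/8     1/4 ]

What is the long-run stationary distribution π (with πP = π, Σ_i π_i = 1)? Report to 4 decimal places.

Balance equations π_j = Σ_i π_i·P[i][j]:
  π_0 = 3/8·π_0 + 1/4·π_1 + 1/8·π_2 + 1/8·π_3 + 1/4·π_4
  π_1 = 1/4·π_0 + 1/8·π_1 + 1/4·π_2 + 1/4·π_3 + 1/4·π_4
  π_2 = 1/8·π_0 + 1/4·π_1 + 1/8·π_2 + 1/4·π_3 + 1/8·π_4
  π_3 = 1/8·π_0 + 1/4·π_1 + 1/8·π_2 + 1/4·π_3 + 1/8·π_4
  normalize: π_0 + π_1 + π_2 + π_3 + π_4 = 1
Solving the linear system gives exactly π = [104/441, 2/9, 11/63, 11/63, 85/441].

π = [0.2358, 0.2222, 0.1746, 0.1746, 0.1927]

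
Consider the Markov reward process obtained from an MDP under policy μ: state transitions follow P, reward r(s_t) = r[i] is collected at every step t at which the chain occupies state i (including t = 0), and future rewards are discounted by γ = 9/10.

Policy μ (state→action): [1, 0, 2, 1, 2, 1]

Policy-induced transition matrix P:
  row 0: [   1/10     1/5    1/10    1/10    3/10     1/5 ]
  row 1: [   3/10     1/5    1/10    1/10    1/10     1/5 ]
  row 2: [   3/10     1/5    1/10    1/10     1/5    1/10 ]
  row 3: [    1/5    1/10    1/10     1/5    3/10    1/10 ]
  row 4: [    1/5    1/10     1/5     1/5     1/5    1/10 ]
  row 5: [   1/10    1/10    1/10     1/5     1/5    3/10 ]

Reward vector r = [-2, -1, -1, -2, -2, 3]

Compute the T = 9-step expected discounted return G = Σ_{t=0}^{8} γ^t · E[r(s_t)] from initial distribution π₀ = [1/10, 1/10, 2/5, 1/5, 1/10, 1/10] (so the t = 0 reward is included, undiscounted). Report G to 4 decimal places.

G = -5.7109

t=0: π = [0.1000, 0.1000, 0.4000, 0.2000, 0.1000, 0.1000], E[r] = -1.0000, γ^t·E[r] = -1.000000, running G = -1.000000
t=1: π = [0.2300, 0.1600, 0.1100, 0.1400, 0.2200, 0.1400], E[r] = -1.0300, γ^t·E[r] = -0.927000, running G = -1.927000
t=2: π = [0.1900, 0.1500, 0.1220, 0.1500, 0.2210, 0.1670], E[r] = -0.8930, γ^t·E[r] = -0.723330, running G = -2.650330
t=3: π = [0.1915, 0.1462, 0.1221, 0.1538, 0.2190, 0.1674], E[r] = -0.8947, γ^t·E[r] = -0.652236, running G = -3.302566
t=4: π = [0.1909, 0.1460, 0.1219, 0.1540, 0.2199, 0.1673], E[r] = -0.8959, γ^t·E[r] = -0.587780, running G = -3.890347
t=5: π = [0.1910, 0.1459, 0.1220, 0.1541, 0.2199, 0.1671], E[r] = -0.8964, γ^t·E[r] = -0.529325, running G = -4.419672
t=6: π = [0.1910, 0.1459, 0.1220, 0.1541, 0.2199, 0.1671], E[r] = -0.8966, γ^t·E[r] = -0.476468, running G = -4.896140
t=7: π = [0.1910, 0.1459, 0.1220, 0.1541, 0.2199, 0.1671], E[r] = -0.8966, γ^t·E[r] = -0.428831, running G = -5.324971
t=8: π = [0.1910, 0.1459, 0.1220, 0.1541, 0.2199, 0.1671], E[r] = -0.8966, γ^t·E[r] = -0.385949, running G = -5.710920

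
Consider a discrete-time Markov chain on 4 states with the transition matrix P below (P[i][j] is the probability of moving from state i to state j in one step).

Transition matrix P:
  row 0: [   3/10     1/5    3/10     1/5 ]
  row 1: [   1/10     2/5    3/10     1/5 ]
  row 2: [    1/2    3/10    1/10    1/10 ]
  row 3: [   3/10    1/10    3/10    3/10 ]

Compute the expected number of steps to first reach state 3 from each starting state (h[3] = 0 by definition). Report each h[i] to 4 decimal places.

First-step conditioning: h[3] = 0; for i ≠ 3, h[i] = 1 + Σ_k P[i][k]·h[k].
  h[0] = 1 + 3/10·h[0] + 1/5·h[1] + 3/10·h[2]
  h[1] = 1 + 1/10·h[0] + 2/5·h[1] + 3/10·h[2]
  h[2] = 1 + 1/2·h[0] + 3/10·h[1] + 1/10·h[2]
Solving the 3×3 linear system over states ≠ 3 gives exactly h = [40/7, 40/7, 130/21, 0] (h[3] = 0 is the target).

h = [5.7143, 5.7143, 6.1905, 0.0000]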